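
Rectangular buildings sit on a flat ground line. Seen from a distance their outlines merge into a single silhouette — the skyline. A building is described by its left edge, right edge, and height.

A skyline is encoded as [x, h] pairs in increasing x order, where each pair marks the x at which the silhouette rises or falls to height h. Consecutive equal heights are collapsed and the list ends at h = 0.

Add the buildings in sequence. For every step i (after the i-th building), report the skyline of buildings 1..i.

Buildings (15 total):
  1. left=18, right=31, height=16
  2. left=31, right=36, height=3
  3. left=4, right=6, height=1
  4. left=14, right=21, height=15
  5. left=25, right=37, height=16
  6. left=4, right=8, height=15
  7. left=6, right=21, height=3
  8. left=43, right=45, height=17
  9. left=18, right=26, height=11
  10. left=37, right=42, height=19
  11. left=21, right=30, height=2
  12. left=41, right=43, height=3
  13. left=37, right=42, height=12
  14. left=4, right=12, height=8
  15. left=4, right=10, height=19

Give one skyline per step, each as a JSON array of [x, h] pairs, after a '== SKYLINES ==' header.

== SKYLINES ==
[[18,16],[31,0]]
[[18,16],[31,3],[36,0]]
[[4,1],[6,0],[18,16],[31,3],[36,0]]
[[4,1],[6,0],[14,15],[18,16],[31,3],[36,0]]
[[4,1],[6,0],[14,15],[18,16],[37,0]]
[[4,15],[8,0],[14,15],[18,16],[37,0]]
[[4,15],[8,3],[14,15],[18,16],[37,0]]
[[4,15],[8,3],[14,15],[18,16],[37,0],[43,17],[45,0]]
[[4,15],[8,3],[14,15],[18,16],[37,0],[43,17],[45,0]]
[[4,15],[8,3],[14,15],[18,16],[37,19],[42,0],[43,17],[45,0]]
[[4,15],[8,3],[14,15],[18,16],[37,19],[42,0],[43,17],[45,0]]
[[4,15],[8,3],[14,15],[18,16],[37,19],[42,3],[43,17],[45,0]]
[[4,15],[8,3],[14,15],[18,16],[37,19],[42,3],[43,17],[45,0]]
[[4,15],[8,8],[12,3],[14,15],[18,16],[37,19],[42,3],[43,17],[45,0]]
[[4,19],[10,8],[12,3],[14,15],[18,16],[37,19],[42,3],[43,17],[45,0]]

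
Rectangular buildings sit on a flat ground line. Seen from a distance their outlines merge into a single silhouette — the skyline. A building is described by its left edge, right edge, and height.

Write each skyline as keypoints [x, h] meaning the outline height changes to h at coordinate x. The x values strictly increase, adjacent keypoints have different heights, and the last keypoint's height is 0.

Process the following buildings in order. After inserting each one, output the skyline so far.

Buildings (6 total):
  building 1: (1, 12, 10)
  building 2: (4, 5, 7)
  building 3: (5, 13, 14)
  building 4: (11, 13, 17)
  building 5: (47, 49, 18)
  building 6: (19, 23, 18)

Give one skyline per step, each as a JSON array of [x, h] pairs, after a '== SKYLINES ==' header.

== SKYLINES ==
[[1,10],[12,0]]
[[1,10],[12,0]]
[[1,10],[5,14],[13,0]]
[[1,10],[5,14],[11,17],[13,0]]
[[1,10],[5,14],[11,17],[13,0],[47,18],[49,0]]
[[1,10],[5,14],[11,17],[13,0],[19,18],[23,0],[47,18],[49,0]]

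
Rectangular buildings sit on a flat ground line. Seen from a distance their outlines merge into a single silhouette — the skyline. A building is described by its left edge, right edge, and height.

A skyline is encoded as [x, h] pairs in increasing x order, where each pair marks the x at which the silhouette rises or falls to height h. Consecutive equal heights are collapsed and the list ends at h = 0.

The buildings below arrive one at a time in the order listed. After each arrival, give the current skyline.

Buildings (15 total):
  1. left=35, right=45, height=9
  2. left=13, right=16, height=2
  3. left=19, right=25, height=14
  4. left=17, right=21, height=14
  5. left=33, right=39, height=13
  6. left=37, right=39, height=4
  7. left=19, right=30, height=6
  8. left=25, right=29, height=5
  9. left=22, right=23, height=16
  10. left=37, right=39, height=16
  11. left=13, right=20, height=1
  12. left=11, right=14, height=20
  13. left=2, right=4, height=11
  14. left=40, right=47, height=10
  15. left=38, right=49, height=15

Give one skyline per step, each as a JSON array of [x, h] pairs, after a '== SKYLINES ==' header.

== SKYLINES ==
[[35,9],[45,0]]
[[13,2],[16,0],[35,9],[45,0]]
[[13,2],[16,0],[19,14],[25,0],[35,9],[45,0]]
[[13,2],[16,0],[17,14],[25,0],[35,9],[45,0]]
[[13,2],[16,0],[17,14],[25,0],[33,13],[39,9],[45,0]]
[[13,2],[16,0],[17,14],[25,0],[33,13],[39,9],[45,0]]
[[13,2],[16,0],[17,14],[25,6],[30,0],[33,13],[39,9],[45,0]]
[[13,2],[16,0],[17,14],[25,6],[30,0],[33,13],[39,9],[45,0]]
[[13,2],[16,0],[17,14],[22,16],[23,14],[25,6],[30,0],[33,13],[39,9],[45,0]]
[[13,2],[16,0],[17,14],[22,16],[23,14],[25,6],[30,0],[33,13],[37,16],[39,9],[45,0]]
[[13,2],[16,1],[17,14],[22,16],[23,14],[25,6],[30,0],[33,13],[37,16],[39,9],[45,0]]
[[11,20],[14,2],[16,1],[17,14],[22,16],[23,14],[25,6],[30,0],[33,13],[37,16],[39,9],[45,0]]
[[2,11],[4,0],[11,20],[14,2],[16,1],[17,14],[22,16],[23,14],[25,6],[30,0],[33,13],[37,16],[39,9],[45,0]]
[[2,11],[4,0],[11,20],[14,2],[16,1],[17,14],[22,16],[23,14],[25,6],[30,0],[33,13],[37,16],[39,9],[40,10],[47,0]]
[[2,11],[4,0],[11,20],[14,2],[16,1],[17,14],[22,16],[23,14],[25,6],[30,0],[33,13],[37,16],[39,15],[49,0]]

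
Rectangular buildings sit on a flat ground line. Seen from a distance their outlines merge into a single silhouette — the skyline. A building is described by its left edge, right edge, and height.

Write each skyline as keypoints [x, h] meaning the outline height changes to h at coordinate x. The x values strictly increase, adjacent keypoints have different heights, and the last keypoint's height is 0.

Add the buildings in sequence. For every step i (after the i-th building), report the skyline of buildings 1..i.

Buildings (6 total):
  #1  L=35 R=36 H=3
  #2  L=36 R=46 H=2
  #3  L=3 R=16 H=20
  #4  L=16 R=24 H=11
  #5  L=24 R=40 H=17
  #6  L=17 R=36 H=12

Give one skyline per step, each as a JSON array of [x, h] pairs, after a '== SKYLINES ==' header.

== SKYLINES ==
[[35,3],[36,0]]
[[35,3],[36,2],[46,0]]
[[3,20],[16,0],[35,3],[36,2],[46,0]]
[[3,20],[16,11],[24,0],[35,3],[36,2],[46,0]]
[[3,20],[16,11],[24,17],[40,2],[46,0]]
[[3,20],[16,11],[17,12],[24,17],[40,2],[46,0]]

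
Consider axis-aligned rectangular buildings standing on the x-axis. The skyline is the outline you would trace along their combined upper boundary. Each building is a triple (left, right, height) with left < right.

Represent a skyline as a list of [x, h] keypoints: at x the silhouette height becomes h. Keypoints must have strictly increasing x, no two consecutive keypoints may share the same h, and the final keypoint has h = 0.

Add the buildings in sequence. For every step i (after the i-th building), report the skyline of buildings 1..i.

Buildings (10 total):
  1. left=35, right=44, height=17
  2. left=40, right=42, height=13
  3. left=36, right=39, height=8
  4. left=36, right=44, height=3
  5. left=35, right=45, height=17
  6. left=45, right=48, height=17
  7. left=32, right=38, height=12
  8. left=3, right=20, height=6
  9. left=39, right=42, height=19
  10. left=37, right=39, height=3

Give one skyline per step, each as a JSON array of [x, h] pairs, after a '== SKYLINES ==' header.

== SKYLINES ==
[[35,17],[44,0]]
[[35,17],[44,0]]
[[35,17],[44,0]]
[[35,17],[44,0]]
[[35,17],[45,0]]
[[35,17],[48,0]]
[[32,12],[35,17],[48,0]]
[[3,6],[20,0],[32,12],[35,17],[48,0]]
[[3,6],[20,0],[32,12],[35,17],[39,19],[42,17],[48,0]]
[[3,6],[20,0],[32,12],[35,17],[39,19],[42,17],[48,0]]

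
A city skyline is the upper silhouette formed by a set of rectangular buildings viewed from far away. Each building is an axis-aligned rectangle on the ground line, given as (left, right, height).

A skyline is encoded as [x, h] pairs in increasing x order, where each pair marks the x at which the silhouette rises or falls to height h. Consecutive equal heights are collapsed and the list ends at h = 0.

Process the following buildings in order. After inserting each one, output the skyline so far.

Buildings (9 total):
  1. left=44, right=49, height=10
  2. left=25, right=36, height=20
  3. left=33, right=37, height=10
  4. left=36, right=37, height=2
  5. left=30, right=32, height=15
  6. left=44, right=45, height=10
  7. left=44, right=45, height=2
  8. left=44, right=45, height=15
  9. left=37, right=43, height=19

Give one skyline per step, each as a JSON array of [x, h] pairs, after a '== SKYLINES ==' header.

== SKYLINES ==
[[44,10],[49,0]]
[[25,20],[36,0],[44,10],[49,0]]
[[25,20],[36,10],[37,0],[44,10],[49,0]]
[[25,20],[36,10],[37,0],[44,10],[49,0]]
[[25,20],[36,10],[37,0],[44,10],[49,0]]
[[25,20],[36,10],[37,0],[44,10],[49,0]]
[[25,20],[36,10],[37,0],[44,10],[49,0]]
[[25,20],[36,10],[37,0],[44,15],[45,10],[49,0]]
[[25,20],[36,10],[37,19],[43,0],[44,15],[45,10],[49,0]]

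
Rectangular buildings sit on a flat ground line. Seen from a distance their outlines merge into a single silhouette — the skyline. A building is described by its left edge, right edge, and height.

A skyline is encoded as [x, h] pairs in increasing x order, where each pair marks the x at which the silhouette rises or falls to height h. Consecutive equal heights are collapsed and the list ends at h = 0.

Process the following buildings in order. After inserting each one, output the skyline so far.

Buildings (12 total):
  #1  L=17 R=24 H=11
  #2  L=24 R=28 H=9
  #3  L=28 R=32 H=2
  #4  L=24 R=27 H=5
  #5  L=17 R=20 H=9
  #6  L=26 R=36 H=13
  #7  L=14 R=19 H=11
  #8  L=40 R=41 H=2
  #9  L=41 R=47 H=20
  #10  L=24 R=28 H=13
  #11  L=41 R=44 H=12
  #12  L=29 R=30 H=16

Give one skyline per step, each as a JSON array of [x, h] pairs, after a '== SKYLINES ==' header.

== SKYLINES ==
[[17,11],[24,0]]
[[17,11],[24,9],[28,0]]
[[17,11],[24,9],[28,2],[32,0]]
[[17,11],[24,9],[28,2],[32,0]]
[[17,11],[24,9],[28,2],[32,0]]
[[17,11],[24,9],[26,13],[36,0]]
[[14,11],[24,9],[26,13],[36,0]]
[[14,11],[24,9],[26,13],[36,0],[40,2],[41,0]]
[[14,11],[24,9],[26,13],[36,0],[40,2],[41,20],[47,0]]
[[14,11],[24,13],[36,0],[40,2],[41,20],[47,0]]
[[14,11],[24,13],[36,0],[40,2],[41,20],[47,0]]
[[14,11],[24,13],[29,16],[30,13],[36,0],[40,2],[41,20],[47,0]]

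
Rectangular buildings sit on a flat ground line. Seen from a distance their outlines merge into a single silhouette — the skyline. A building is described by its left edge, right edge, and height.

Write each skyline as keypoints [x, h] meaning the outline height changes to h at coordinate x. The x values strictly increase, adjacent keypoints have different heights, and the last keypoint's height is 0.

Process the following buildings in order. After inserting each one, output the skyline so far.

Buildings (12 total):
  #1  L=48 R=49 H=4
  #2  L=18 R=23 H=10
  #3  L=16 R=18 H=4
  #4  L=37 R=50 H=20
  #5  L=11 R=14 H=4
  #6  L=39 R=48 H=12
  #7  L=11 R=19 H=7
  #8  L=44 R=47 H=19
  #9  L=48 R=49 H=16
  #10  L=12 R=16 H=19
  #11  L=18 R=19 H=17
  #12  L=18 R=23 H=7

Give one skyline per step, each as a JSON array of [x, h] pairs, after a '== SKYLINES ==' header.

== SKYLINES ==
[[48,4],[49,0]]
[[18,10],[23,0],[48,4],[49,0]]
[[16,4],[18,10],[23,0],[48,4],[49,0]]
[[16,4],[18,10],[23,0],[37,20],[50,0]]
[[11,4],[14,0],[16,4],[18,10],[23,0],[37,20],[50,0]]
[[11,4],[14,0],[16,4],[18,10],[23,0],[37,20],[50,0]]
[[11,7],[18,10],[23,0],[37,20],[50,0]]
[[11,7],[18,10],[23,0],[37,20],[50,0]]
[[11,7],[18,10],[23,0],[37,20],[50,0]]
[[11,7],[12,19],[16,7],[18,10],[23,0],[37,20],[50,0]]
[[11,7],[12,19],[16,7],[18,17],[19,10],[23,0],[37,20],[50,0]]
[[11,7],[12,19],[16,7],[18,17],[19,10],[23,0],[37,20],[50,0]]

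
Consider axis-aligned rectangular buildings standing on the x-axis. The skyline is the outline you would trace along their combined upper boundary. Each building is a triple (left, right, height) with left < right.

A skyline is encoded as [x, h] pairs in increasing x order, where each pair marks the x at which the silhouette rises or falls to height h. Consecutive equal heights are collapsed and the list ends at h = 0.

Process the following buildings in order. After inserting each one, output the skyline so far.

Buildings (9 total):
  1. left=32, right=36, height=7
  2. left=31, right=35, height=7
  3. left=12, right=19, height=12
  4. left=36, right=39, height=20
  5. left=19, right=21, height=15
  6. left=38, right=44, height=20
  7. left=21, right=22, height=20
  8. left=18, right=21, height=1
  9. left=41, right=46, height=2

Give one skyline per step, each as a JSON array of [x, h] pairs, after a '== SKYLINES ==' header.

== SKYLINES ==
[[32,7],[36,0]]
[[31,7],[36,0]]
[[12,12],[19,0],[31,7],[36,0]]
[[12,12],[19,0],[31,7],[36,20],[39,0]]
[[12,12],[19,15],[21,0],[31,7],[36,20],[39,0]]
[[12,12],[19,15],[21,0],[31,7],[36,20],[44,0]]
[[12,12],[19,15],[21,20],[22,0],[31,7],[36,20],[44,0]]
[[12,12],[19,15],[21,20],[22,0],[31,7],[36,20],[44,0]]
[[12,12],[19,15],[21,20],[22,0],[31,7],[36,20],[44,2],[46,0]]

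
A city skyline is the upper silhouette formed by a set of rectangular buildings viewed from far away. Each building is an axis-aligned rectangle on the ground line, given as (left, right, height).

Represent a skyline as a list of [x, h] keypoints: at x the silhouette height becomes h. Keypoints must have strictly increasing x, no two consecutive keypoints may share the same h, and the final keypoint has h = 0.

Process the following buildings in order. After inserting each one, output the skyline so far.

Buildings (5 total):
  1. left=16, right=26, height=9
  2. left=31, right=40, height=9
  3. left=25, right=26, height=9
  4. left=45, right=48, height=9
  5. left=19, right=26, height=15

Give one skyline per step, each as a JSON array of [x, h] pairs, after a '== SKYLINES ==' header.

== SKYLINES ==
[[16,9],[26,0]]
[[16,9],[26,0],[31,9],[40,0]]
[[16,9],[26,0],[31,9],[40,0]]
[[16,9],[26,0],[31,9],[40,0],[45,9],[48,0]]
[[16,9],[19,15],[26,0],[31,9],[40,0],[45,9],[48,0]]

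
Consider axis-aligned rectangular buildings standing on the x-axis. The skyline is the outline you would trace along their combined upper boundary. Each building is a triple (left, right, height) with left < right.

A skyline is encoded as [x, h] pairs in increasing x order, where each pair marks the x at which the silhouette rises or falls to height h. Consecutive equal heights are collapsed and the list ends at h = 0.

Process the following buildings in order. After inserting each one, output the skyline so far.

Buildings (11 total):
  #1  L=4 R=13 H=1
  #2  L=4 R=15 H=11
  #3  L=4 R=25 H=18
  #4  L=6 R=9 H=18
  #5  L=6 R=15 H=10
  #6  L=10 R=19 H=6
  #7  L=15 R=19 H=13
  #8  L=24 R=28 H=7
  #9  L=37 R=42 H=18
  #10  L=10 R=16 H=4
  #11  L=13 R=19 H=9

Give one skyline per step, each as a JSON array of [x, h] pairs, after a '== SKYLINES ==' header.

== SKYLINES ==
[[4,1],[13,0]]
[[4,11],[15,0]]
[[4,18],[25,0]]
[[4,18],[25,0]]
[[4,18],[25,0]]
[[4,18],[25,0]]
[[4,18],[25,0]]
[[4,18],[25,7],[28,0]]
[[4,18],[25,7],[28,0],[37,18],[42,0]]
[[4,18],[25,7],[28,0],[37,18],[42,0]]
[[4,18],[25,7],[28,0],[37,18],[42,0]]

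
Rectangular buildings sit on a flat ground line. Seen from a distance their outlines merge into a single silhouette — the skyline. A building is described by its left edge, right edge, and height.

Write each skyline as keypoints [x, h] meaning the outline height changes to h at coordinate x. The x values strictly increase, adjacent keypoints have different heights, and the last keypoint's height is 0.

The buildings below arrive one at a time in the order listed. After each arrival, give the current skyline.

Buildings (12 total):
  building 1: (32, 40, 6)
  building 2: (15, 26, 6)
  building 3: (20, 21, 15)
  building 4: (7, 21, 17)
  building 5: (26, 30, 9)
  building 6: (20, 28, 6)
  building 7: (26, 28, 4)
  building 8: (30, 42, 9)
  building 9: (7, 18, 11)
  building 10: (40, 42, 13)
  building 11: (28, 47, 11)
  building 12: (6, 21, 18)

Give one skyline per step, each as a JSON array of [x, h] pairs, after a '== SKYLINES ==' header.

== SKYLINES ==
[[32,6],[40,0]]
[[15,6],[26,0],[32,6],[40,0]]
[[15,6],[20,15],[21,6],[26,0],[32,6],[40,0]]
[[7,17],[21,6],[26,0],[32,6],[40,0]]
[[7,17],[21,6],[26,9],[30,0],[32,6],[40,0]]
[[7,17],[21,6],[26,9],[30,0],[32,6],[40,0]]
[[7,17],[21,6],[26,9],[30,0],[32,6],[40,0]]
[[7,17],[21,6],[26,9],[42,0]]
[[7,17],[21,6],[26,9],[42,0]]
[[7,17],[21,6],[26,9],[40,13],[42,0]]
[[7,17],[21,6],[26,9],[28,11],[40,13],[42,11],[47,0]]
[[6,18],[21,6],[26,9],[28,11],[40,13],[42,11],[47,0]]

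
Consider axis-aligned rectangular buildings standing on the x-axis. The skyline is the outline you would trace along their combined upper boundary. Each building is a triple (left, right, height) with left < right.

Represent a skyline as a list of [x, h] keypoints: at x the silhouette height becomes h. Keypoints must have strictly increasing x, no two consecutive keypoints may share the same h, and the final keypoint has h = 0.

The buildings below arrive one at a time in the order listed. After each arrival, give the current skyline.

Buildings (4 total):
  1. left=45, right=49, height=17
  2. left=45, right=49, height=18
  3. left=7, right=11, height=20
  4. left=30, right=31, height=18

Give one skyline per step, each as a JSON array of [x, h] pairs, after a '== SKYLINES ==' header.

== SKYLINES ==
[[45,17],[49,0]]
[[45,18],[49,0]]
[[7,20],[11,0],[45,18],[49,0]]
[[7,20],[11,0],[30,18],[31,0],[45,18],[49,0]]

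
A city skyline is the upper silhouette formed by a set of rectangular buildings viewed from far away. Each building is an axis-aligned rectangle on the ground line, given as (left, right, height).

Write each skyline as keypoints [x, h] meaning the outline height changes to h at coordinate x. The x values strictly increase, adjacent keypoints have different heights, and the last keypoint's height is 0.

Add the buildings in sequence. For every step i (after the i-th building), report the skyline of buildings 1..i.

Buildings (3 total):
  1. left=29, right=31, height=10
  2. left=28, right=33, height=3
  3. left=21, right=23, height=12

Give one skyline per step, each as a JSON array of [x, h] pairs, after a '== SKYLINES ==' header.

== SKYLINES ==
[[29,10],[31,0]]
[[28,3],[29,10],[31,3],[33,0]]
[[21,12],[23,0],[28,3],[29,10],[31,3],[33,0]]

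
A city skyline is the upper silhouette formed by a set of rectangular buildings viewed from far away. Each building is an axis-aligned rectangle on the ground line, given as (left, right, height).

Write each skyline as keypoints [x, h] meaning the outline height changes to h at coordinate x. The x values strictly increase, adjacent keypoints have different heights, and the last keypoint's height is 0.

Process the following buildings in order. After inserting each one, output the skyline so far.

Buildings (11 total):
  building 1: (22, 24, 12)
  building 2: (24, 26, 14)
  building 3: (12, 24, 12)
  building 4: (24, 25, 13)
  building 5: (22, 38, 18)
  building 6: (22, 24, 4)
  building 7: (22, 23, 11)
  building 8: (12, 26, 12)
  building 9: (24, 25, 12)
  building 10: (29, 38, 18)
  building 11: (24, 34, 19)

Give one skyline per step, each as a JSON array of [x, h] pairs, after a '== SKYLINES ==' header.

== SKYLINES ==
[[22,12],[24,0]]
[[22,12],[24,14],[26,0]]
[[12,12],[24,14],[26,0]]
[[12,12],[24,14],[26,0]]
[[12,12],[22,18],[38,0]]
[[12,12],[22,18],[38,0]]
[[12,12],[22,18],[38,0]]
[[12,12],[22,18],[38,0]]
[[12,12],[22,18],[38,0]]
[[12,12],[22,18],[38,0]]
[[12,12],[22,18],[24,19],[34,18],[38,0]]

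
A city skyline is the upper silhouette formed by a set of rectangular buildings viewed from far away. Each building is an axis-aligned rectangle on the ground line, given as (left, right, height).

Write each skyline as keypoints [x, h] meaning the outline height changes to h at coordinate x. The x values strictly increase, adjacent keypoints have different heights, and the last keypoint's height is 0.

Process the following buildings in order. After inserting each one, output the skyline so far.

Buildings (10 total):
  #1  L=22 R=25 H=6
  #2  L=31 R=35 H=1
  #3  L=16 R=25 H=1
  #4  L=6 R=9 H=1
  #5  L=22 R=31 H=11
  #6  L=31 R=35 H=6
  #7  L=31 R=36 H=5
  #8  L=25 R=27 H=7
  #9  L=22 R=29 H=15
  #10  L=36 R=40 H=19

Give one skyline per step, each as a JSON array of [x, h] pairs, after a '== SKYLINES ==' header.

== SKYLINES ==
[[22,6],[25,0]]
[[22,6],[25,0],[31,1],[35,0]]
[[16,1],[22,6],[25,0],[31,1],[35,0]]
[[6,1],[9,0],[16,1],[22,6],[25,0],[31,1],[35,0]]
[[6,1],[9,0],[16,1],[22,11],[31,1],[35,0]]
[[6,1],[9,0],[16,1],[22,11],[31,6],[35,0]]
[[6,1],[9,0],[16,1],[22,11],[31,6],[35,5],[36,0]]
[[6,1],[9,0],[16,1],[22,11],[31,6],[35,5],[36,0]]
[[6,1],[9,0],[16,1],[22,15],[29,11],[31,6],[35,5],[36,0]]
[[6,1],[9,0],[16,1],[22,15],[29,11],[31,6],[35,5],[36,19],[40,0]]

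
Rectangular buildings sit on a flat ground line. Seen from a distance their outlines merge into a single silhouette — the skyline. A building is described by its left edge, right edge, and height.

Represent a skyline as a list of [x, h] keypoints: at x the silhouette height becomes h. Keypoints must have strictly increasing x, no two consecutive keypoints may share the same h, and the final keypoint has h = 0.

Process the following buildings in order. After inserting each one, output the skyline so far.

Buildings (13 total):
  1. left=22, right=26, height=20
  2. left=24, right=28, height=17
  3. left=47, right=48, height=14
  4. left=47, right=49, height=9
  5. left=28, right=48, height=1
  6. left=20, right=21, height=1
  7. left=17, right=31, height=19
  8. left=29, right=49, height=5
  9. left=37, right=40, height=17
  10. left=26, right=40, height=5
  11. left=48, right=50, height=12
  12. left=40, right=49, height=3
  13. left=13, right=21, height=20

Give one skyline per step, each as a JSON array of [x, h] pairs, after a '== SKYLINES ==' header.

== SKYLINES ==
[[22,20],[26,0]]
[[22,20],[26,17],[28,0]]
[[22,20],[26,17],[28,0],[47,14],[48,0]]
[[22,20],[26,17],[28,0],[47,14],[48,9],[49,0]]
[[22,20],[26,17],[28,1],[47,14],[48,9],[49,0]]
[[20,1],[21,0],[22,20],[26,17],[28,1],[47,14],[48,9],[49,0]]
[[17,19],[22,20],[26,19],[31,1],[47,14],[48,9],[49,0]]
[[17,19],[22,20],[26,19],[31,5],[47,14],[48,9],[49,0]]
[[17,19],[22,20],[26,19],[31,5],[37,17],[40,5],[47,14],[48,9],[49,0]]
[[17,19],[22,20],[26,19],[31,5],[37,17],[40,5],[47,14],[48,9],[49,0]]
[[17,19],[22,20],[26,19],[31,5],[37,17],[40,5],[47,14],[48,12],[50,0]]
[[17,19],[22,20],[26,19],[31,5],[37,17],[40,5],[47,14],[48,12],[50,0]]
[[13,20],[21,19],[22,20],[26,19],[31,5],[37,17],[40,5],[47,14],[48,12],[50,0]]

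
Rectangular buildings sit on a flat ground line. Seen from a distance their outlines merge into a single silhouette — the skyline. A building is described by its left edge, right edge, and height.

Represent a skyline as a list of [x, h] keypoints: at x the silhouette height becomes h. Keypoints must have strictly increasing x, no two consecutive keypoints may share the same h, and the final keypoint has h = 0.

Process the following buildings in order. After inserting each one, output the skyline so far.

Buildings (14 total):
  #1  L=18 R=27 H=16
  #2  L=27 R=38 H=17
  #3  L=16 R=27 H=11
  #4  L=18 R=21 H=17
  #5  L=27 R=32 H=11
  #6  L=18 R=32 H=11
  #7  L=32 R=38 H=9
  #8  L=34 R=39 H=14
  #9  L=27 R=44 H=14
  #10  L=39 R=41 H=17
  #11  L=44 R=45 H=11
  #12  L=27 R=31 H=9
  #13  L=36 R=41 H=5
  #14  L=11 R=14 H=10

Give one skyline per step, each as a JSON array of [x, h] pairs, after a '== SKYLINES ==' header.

== SKYLINES ==
[[18,16],[27,0]]
[[18,16],[27,17],[38,0]]
[[16,11],[18,16],[27,17],[38,0]]
[[16,11],[18,17],[21,16],[27,17],[38,0]]
[[16,11],[18,17],[21,16],[27,17],[38,0]]
[[16,11],[18,17],[21,16],[27,17],[38,0]]
[[16,11],[18,17],[21,16],[27,17],[38,0]]
[[16,11],[18,17],[21,16],[27,17],[38,14],[39,0]]
[[16,11],[18,17],[21,16],[27,17],[38,14],[44,0]]
[[16,11],[18,17],[21,16],[27,17],[38,14],[39,17],[41,14],[44,0]]
[[16,11],[18,17],[21,16],[27,17],[38,14],[39,17],[41,14],[44,11],[45,0]]
[[16,11],[18,17],[21,16],[27,17],[38,14],[39,17],[41,14],[44,11],[45,0]]
[[16,11],[18,17],[21,16],[27,17],[38,14],[39,17],[41,14],[44,11],[45,0]]
[[11,10],[14,0],[16,11],[18,17],[21,16],[27,17],[38,14],[39,17],[41,14],[44,11],[45,0]]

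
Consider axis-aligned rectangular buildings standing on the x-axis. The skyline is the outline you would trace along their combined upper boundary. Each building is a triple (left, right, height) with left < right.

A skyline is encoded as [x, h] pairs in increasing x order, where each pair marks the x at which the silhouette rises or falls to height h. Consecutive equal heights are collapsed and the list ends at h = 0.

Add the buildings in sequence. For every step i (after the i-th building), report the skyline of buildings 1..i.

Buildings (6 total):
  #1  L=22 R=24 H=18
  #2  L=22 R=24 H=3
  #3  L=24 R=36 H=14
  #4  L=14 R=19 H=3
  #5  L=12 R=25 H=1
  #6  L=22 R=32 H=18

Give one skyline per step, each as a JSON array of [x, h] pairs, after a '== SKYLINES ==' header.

== SKYLINES ==
[[22,18],[24,0]]
[[22,18],[24,0]]
[[22,18],[24,14],[36,0]]
[[14,3],[19,0],[22,18],[24,14],[36,0]]
[[12,1],[14,3],[19,1],[22,18],[24,14],[36,0]]
[[12,1],[14,3],[19,1],[22,18],[32,14],[36,0]]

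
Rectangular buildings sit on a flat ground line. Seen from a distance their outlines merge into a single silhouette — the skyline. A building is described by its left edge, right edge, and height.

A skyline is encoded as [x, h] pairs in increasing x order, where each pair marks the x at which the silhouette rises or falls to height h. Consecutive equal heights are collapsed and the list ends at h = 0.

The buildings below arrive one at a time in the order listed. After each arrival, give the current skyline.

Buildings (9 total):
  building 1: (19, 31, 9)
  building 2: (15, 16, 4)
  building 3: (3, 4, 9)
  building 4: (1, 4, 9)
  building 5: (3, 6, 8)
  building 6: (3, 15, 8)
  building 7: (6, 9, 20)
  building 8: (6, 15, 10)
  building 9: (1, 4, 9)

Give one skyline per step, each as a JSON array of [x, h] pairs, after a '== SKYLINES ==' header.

== SKYLINES ==
[[19,9],[31,0]]
[[15,4],[16,0],[19,9],[31,0]]
[[3,9],[4,0],[15,4],[16,0],[19,9],[31,0]]
[[1,9],[4,0],[15,4],[16,0],[19,9],[31,0]]
[[1,9],[4,8],[6,0],[15,4],[16,0],[19,9],[31,0]]
[[1,9],[4,8],[15,4],[16,0],[19,9],[31,0]]
[[1,9],[4,8],[6,20],[9,8],[15,4],[16,0],[19,9],[31,0]]
[[1,9],[4,8],[6,20],[9,10],[15,4],[16,0],[19,9],[31,0]]
[[1,9],[4,8],[6,20],[9,10],[15,4],[16,0],[19,9],[31,0]]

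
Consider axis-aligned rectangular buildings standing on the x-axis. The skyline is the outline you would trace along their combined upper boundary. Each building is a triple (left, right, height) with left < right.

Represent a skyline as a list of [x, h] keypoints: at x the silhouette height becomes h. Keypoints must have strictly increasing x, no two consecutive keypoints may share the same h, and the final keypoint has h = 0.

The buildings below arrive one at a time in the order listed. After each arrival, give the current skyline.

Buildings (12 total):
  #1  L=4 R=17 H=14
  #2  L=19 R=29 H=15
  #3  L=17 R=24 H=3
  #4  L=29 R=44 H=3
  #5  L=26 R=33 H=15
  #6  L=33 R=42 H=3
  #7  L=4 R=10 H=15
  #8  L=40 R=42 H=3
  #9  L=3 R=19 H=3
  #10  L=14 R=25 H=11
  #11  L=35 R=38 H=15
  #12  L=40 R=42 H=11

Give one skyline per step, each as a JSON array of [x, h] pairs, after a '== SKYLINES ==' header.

== SKYLINES ==
[[4,14],[17,0]]
[[4,14],[17,0],[19,15],[29,0]]
[[4,14],[17,3],[19,15],[29,0]]
[[4,14],[17,3],[19,15],[29,3],[44,0]]
[[4,14],[17,3],[19,15],[33,3],[44,0]]
[[4,14],[17,3],[19,15],[33,3],[44,0]]
[[4,15],[10,14],[17,3],[19,15],[33,3],[44,0]]
[[4,15],[10,14],[17,3],[19,15],[33,3],[44,0]]
[[3,3],[4,15],[10,14],[17,3],[19,15],[33,3],[44,0]]
[[3,3],[4,15],[10,14],[17,11],[19,15],[33,3],[44,0]]
[[3,3],[4,15],[10,14],[17,11],[19,15],[33,3],[35,15],[38,3],[44,0]]
[[3,3],[4,15],[10,14],[17,11],[19,15],[33,3],[35,15],[38,3],[40,11],[42,3],[44,0]]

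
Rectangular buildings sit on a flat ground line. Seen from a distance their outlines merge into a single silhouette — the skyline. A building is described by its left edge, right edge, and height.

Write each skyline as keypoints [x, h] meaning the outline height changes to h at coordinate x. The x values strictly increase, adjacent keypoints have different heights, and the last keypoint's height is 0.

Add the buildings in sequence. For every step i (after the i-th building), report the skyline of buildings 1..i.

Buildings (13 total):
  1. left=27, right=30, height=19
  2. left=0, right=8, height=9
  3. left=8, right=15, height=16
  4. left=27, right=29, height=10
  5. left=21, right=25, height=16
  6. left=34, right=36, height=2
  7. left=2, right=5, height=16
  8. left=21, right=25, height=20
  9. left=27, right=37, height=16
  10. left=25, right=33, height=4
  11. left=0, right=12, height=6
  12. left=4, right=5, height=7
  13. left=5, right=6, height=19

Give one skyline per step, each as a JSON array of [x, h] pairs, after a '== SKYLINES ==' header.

== SKYLINES ==
[[27,19],[30,0]]
[[0,9],[8,0],[27,19],[30,0]]
[[0,9],[8,16],[15,0],[27,19],[30,0]]
[[0,9],[8,16],[15,0],[27,19],[30,0]]
[[0,9],[8,16],[15,0],[21,16],[25,0],[27,19],[30,0]]
[[0,9],[8,16],[15,0],[21,16],[25,0],[27,19],[30,0],[34,2],[36,0]]
[[0,9],[2,16],[5,9],[8,16],[15,0],[21,16],[25,0],[27,19],[30,0],[34,2],[36,0]]
[[0,9],[2,16],[5,9],[8,16],[15,0],[21,20],[25,0],[27,19],[30,0],[34,2],[36,0]]
[[0,9],[2,16],[5,9],[8,16],[15,0],[21,20],[25,0],[27,19],[30,16],[37,0]]
[[0,9],[2,16],[5,9],[8,16],[15,0],[21,20],[25,4],[27,19],[30,16],[37,0]]
[[0,9],[2,16],[5,9],[8,16],[15,0],[21,20],[25,4],[27,19],[30,16],[37,0]]
[[0,9],[2,16],[5,9],[8,16],[15,0],[21,20],[25,4],[27,19],[30,16],[37,0]]
[[0,9],[2,16],[5,19],[6,9],[8,16],[15,0],[21,20],[25,4],[27,19],[30,16],[37,0]]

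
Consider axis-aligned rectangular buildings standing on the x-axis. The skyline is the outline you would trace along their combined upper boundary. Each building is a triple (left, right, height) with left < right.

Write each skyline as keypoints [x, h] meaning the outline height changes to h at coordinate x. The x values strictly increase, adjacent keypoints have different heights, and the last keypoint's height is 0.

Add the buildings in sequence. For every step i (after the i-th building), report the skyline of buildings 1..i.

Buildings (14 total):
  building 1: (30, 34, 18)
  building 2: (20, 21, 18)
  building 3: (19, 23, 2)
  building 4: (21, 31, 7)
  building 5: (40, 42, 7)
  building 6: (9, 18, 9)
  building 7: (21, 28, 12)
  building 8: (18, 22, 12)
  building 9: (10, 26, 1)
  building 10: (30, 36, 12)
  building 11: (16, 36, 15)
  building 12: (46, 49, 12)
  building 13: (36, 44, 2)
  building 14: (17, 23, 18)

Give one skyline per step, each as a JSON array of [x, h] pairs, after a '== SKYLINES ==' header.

== SKYLINES ==
[[30,18],[34,0]]
[[20,18],[21,0],[30,18],[34,0]]
[[19,2],[20,18],[21,2],[23,0],[30,18],[34,0]]
[[19,2],[20,18],[21,7],[30,18],[34,0]]
[[19,2],[20,18],[21,7],[30,18],[34,0],[40,7],[42,0]]
[[9,9],[18,0],[19,2],[20,18],[21,7],[30,18],[34,0],[40,7],[42,0]]
[[9,9],[18,0],[19,2],[20,18],[21,12],[28,7],[30,18],[34,0],[40,7],[42,0]]
[[9,9],[18,12],[20,18],[21,12],[28,7],[30,18],[34,0],[40,7],[42,0]]
[[9,9],[18,12],[20,18],[21,12],[28,7],[30,18],[34,0],[40,7],[42,0]]
[[9,9],[18,12],[20,18],[21,12],[28,7],[30,18],[34,12],[36,0],[40,7],[42,0]]
[[9,9],[16,15],[20,18],[21,15],[30,18],[34,15],[36,0],[40,7],[42,0]]
[[9,9],[16,15],[20,18],[21,15],[30,18],[34,15],[36,0],[40,7],[42,0],[46,12],[49,0]]
[[9,9],[16,15],[20,18],[21,15],[30,18],[34,15],[36,2],[40,7],[42,2],[44,0],[46,12],[49,0]]
[[9,9],[16,15],[17,18],[23,15],[30,18],[34,15],[36,2],[40,7],[42,2],[44,0],[46,12],[49,0]]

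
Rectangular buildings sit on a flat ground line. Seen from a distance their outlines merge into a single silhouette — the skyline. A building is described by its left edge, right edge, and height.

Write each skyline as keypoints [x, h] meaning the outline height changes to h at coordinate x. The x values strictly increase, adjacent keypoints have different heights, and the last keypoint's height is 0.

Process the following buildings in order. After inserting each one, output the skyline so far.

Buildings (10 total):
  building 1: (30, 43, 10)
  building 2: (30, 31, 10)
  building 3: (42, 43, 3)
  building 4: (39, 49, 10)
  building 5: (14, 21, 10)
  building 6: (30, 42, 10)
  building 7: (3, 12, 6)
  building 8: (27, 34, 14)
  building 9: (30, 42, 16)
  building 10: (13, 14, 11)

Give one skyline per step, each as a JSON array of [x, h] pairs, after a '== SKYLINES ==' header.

== SKYLINES ==
[[30,10],[43,0]]
[[30,10],[43,0]]
[[30,10],[43,0]]
[[30,10],[49,0]]
[[14,10],[21,0],[30,10],[49,0]]
[[14,10],[21,0],[30,10],[49,0]]
[[3,6],[12,0],[14,10],[21,0],[30,10],[49,0]]
[[3,6],[12,0],[14,10],[21,0],[27,14],[34,10],[49,0]]
[[3,6],[12,0],[14,10],[21,0],[27,14],[30,16],[42,10],[49,0]]
[[3,6],[12,0],[13,11],[14,10],[21,0],[27,14],[30,16],[42,10],[49,0]]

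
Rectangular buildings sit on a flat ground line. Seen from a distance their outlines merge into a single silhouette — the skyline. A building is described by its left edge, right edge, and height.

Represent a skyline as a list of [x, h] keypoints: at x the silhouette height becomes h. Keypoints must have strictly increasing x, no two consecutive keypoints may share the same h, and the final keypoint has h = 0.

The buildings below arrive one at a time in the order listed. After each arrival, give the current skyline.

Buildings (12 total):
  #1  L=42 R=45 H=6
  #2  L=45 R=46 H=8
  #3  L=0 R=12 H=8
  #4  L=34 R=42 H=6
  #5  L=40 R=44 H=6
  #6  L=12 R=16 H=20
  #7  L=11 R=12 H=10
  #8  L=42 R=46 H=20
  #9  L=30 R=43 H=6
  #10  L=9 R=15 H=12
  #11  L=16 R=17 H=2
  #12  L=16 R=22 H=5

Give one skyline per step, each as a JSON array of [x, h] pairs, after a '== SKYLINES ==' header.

== SKYLINES ==
[[42,6],[45,0]]
[[42,6],[45,8],[46,0]]
[[0,8],[12,0],[42,6],[45,8],[46,0]]
[[0,8],[12,0],[34,6],[45,8],[46,0]]
[[0,8],[12,0],[34,6],[45,8],[46,0]]
[[0,8],[12,20],[16,0],[34,6],[45,8],[46,0]]
[[0,8],[11,10],[12,20],[16,0],[34,6],[45,8],[46,0]]
[[0,8],[11,10],[12,20],[16,0],[34,6],[42,20],[46,0]]
[[0,8],[11,10],[12,20],[16,0],[30,6],[42,20],[46,0]]
[[0,8],[9,12],[12,20],[16,0],[30,6],[42,20],[46,0]]
[[0,8],[9,12],[12,20],[16,2],[17,0],[30,6],[42,20],[46,0]]
[[0,8],[9,12],[12,20],[16,5],[22,0],[30,6],[42,20],[46,0]]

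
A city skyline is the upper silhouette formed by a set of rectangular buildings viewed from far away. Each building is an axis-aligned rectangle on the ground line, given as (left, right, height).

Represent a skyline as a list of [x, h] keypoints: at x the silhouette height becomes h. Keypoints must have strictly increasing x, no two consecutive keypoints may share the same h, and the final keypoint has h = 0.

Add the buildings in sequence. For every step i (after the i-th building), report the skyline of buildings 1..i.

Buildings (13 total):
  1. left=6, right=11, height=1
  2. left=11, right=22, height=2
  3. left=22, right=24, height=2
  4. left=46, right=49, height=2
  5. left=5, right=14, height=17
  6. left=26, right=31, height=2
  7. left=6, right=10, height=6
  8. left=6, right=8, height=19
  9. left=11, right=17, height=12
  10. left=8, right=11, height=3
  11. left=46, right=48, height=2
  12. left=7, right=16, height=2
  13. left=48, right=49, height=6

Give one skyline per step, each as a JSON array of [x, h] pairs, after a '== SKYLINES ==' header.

== SKYLINES ==
[[6,1],[11,0]]
[[6,1],[11,2],[22,0]]
[[6,1],[11,2],[24,0]]
[[6,1],[11,2],[24,0],[46,2],[49,0]]
[[5,17],[14,2],[24,0],[46,2],[49,0]]
[[5,17],[14,2],[24,0],[26,2],[31,0],[46,2],[49,0]]
[[5,17],[14,2],[24,0],[26,2],[31,0],[46,2],[49,0]]
[[5,17],[6,19],[8,17],[14,2],[24,0],[26,2],[31,0],[46,2],[49,0]]
[[5,17],[6,19],[8,17],[14,12],[17,2],[24,0],[26,2],[31,0],[46,2],[49,0]]
[[5,17],[6,19],[8,17],[14,12],[17,2],[24,0],[26,2],[31,0],[46,2],[49,0]]
[[5,17],[6,19],[8,17],[14,12],[17,2],[24,0],[26,2],[31,0],[46,2],[49,0]]
[[5,17],[6,19],[8,17],[14,12],[17,2],[24,0],[26,2],[31,0],[46,2],[49,0]]
[[5,17],[6,19],[8,17],[14,12],[17,2],[24,0],[26,2],[31,0],[46,2],[48,6],[49,0]]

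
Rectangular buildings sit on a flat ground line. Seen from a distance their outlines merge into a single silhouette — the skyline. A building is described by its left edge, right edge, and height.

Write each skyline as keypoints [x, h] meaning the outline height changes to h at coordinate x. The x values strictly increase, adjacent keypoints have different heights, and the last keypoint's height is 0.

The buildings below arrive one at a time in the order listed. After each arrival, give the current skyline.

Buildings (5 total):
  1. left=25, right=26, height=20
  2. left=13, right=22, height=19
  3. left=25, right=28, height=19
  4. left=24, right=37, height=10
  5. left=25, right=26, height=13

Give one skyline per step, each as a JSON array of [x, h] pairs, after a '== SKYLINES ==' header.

== SKYLINES ==
[[25,20],[26,0]]
[[13,19],[22,0],[25,20],[26,0]]
[[13,19],[22,0],[25,20],[26,19],[28,0]]
[[13,19],[22,0],[24,10],[25,20],[26,19],[28,10],[37,0]]
[[13,19],[22,0],[24,10],[25,20],[26,19],[28,10],[37,0]]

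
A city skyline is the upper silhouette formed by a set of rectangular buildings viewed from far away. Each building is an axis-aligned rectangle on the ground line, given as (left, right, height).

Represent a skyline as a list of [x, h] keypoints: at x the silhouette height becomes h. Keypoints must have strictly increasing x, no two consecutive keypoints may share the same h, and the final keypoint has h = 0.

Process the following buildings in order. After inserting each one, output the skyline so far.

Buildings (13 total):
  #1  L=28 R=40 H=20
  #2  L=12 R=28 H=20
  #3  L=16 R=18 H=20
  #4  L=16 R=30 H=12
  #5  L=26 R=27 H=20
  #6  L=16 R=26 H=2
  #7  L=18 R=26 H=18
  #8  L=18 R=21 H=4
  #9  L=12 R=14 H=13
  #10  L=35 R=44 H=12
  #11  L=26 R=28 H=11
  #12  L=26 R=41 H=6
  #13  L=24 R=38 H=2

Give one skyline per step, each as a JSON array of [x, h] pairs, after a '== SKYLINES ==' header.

== SKYLINES ==
[[28,20],[40,0]]
[[12,20],[40,0]]
[[12,20],[40,0]]
[[12,20],[40,0]]
[[12,20],[40,0]]
[[12,20],[40,0]]
[[12,20],[40,0]]
[[12,20],[40,0]]
[[12,20],[40,0]]
[[12,20],[40,12],[44,0]]
[[12,20],[40,12],[44,0]]
[[12,20],[40,12],[44,0]]
[[12,20],[40,12],[44,0]]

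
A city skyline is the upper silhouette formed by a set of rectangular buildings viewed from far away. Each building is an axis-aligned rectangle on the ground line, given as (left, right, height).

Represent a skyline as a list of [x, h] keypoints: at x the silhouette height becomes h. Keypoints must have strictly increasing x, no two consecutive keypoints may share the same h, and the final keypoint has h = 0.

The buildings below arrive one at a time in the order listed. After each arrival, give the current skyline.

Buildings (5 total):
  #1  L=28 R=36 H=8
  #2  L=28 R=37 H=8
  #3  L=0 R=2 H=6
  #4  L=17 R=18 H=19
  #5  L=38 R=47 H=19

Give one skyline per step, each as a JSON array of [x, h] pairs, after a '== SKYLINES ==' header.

== SKYLINES ==
[[28,8],[36,0]]
[[28,8],[37,0]]
[[0,6],[2,0],[28,8],[37,0]]
[[0,6],[2,0],[17,19],[18,0],[28,8],[37,0]]
[[0,6],[2,0],[17,19],[18,0],[28,8],[37,0],[38,19],[47,0]]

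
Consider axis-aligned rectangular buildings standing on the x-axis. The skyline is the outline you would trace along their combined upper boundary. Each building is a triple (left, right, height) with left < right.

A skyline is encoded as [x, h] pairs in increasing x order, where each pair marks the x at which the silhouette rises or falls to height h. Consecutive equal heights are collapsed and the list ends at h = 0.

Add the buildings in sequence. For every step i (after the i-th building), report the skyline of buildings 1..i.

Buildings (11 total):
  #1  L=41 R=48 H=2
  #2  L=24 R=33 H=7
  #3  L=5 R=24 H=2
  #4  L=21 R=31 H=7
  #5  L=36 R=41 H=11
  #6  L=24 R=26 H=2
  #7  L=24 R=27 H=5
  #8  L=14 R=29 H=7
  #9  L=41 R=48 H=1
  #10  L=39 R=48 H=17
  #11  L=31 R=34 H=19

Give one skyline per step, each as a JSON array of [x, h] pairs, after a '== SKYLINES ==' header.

== SKYLINES ==
[[41,2],[48,0]]
[[24,7],[33,0],[41,2],[48,0]]
[[5,2],[24,7],[33,0],[41,2],[48,0]]
[[5,2],[21,7],[33,0],[41,2],[48,0]]
[[5,2],[21,7],[33,0],[36,11],[41,2],[48,0]]
[[5,2],[21,7],[33,0],[36,11],[41,2],[48,0]]
[[5,2],[21,7],[33,0],[36,11],[41,2],[48,0]]
[[5,2],[14,7],[33,0],[36,11],[41,2],[48,0]]
[[5,2],[14,7],[33,0],[36,11],[41,2],[48,0]]
[[5,2],[14,7],[33,0],[36,11],[39,17],[48,0]]
[[5,2],[14,7],[31,19],[34,0],[36,11],[39,17],[48,0]]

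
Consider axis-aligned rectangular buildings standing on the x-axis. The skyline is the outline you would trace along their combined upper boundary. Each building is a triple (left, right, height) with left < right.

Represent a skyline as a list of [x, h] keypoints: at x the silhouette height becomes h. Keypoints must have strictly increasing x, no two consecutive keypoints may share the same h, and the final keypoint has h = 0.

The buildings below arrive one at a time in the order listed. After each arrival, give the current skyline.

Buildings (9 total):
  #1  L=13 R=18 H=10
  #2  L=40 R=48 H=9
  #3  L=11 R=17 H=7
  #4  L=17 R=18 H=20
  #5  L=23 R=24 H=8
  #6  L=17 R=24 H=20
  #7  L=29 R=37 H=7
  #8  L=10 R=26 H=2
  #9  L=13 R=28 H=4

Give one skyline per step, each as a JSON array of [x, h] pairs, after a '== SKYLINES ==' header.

== SKYLINES ==
[[13,10],[18,0]]
[[13,10],[18,0],[40,9],[48,0]]
[[11,7],[13,10],[18,0],[40,9],[48,0]]
[[11,7],[13,10],[17,20],[18,0],[40,9],[48,0]]
[[11,7],[13,10],[17,20],[18,0],[23,8],[24,0],[40,9],[48,0]]
[[11,7],[13,10],[17,20],[24,0],[40,9],[48,0]]
[[11,7],[13,10],[17,20],[24,0],[29,7],[37,0],[40,9],[48,0]]
[[10,2],[11,7],[13,10],[17,20],[24,2],[26,0],[29,7],[37,0],[40,9],[48,0]]
[[10,2],[11,7],[13,10],[17,20],[24,4],[28,0],[29,7],[37,0],[40,9],[48,0]]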